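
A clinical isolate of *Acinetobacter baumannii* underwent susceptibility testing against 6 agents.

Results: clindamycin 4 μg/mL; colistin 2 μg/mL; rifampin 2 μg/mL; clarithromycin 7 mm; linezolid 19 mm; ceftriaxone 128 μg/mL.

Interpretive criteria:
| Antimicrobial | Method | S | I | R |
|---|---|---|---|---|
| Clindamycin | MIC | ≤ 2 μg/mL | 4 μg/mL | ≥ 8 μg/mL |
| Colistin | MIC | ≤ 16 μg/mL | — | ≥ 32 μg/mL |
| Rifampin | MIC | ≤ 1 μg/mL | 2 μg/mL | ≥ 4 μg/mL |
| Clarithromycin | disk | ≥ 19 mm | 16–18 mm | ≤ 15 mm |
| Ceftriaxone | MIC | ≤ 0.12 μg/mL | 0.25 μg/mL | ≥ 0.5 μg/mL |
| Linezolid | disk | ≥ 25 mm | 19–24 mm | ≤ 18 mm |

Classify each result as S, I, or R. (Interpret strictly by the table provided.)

I, S, I, R, I, R

Clindamycin 4 μg/mL: = 4 μg/mL ⇒ I
Colistin: 2 μg/mL is ≤ 16 μg/mL → Susceptible
Rifampin: 2 μg/mL is = 2 μg/mL ⇒ Intermediate
Clarithromycin: 7 mm is ≤ 15 mm ⇒ Resistant
Linezolid 19 mm: in 19–24 mm ⇒ intermediate
Ceftriaxone (128 μg/mL) ≥ 0.5 μg/mL — Resistant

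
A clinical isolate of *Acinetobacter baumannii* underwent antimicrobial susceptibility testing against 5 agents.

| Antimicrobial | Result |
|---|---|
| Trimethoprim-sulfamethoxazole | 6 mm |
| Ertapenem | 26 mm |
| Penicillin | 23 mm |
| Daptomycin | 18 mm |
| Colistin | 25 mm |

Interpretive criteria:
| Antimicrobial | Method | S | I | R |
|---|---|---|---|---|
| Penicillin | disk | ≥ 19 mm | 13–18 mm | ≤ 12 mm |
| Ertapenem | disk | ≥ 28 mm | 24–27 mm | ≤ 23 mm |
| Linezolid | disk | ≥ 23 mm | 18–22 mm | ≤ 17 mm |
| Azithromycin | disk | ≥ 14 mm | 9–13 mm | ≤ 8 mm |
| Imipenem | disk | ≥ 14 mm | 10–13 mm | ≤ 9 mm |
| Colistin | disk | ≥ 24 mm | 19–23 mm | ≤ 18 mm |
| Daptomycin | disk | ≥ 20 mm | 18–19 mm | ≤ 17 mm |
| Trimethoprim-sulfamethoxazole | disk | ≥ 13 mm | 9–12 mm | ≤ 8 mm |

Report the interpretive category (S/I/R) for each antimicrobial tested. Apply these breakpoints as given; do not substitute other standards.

R, I, S, I, S

Trimethoprim-sulfamethoxazole: 6 mm is ≤ 8 mm — R
Ertapenem 26 mm: in 24–27 mm → intermediate
Penicillin (23 mm) ≥ 19 mm ⇒ S
Daptomycin: 18 mm is in 18–19 mm ⇒ Intermediate
Colistin (25 mm) ≥ 24 mm ⇒ S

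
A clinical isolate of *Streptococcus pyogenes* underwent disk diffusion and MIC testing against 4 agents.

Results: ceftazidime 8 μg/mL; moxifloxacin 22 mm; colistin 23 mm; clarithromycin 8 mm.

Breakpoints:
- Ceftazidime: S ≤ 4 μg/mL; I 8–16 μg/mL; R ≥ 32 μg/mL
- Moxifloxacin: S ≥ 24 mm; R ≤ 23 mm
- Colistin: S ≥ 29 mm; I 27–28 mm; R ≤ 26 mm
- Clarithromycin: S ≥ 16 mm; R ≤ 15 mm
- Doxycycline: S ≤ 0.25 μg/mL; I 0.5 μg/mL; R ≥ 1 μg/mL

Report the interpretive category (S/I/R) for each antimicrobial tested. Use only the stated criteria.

Ceftazidime 8 μg/mL: in 8–16 μg/mL ⇒ Intermediate
Moxifloxacin: 22 mm is ≤ 23 mm → R
Colistin (23 mm) ≤ 26 mm — Resistant
Clarithromycin (8 mm) ≤ 15 mm ⇒ Resistant

I, R, R, R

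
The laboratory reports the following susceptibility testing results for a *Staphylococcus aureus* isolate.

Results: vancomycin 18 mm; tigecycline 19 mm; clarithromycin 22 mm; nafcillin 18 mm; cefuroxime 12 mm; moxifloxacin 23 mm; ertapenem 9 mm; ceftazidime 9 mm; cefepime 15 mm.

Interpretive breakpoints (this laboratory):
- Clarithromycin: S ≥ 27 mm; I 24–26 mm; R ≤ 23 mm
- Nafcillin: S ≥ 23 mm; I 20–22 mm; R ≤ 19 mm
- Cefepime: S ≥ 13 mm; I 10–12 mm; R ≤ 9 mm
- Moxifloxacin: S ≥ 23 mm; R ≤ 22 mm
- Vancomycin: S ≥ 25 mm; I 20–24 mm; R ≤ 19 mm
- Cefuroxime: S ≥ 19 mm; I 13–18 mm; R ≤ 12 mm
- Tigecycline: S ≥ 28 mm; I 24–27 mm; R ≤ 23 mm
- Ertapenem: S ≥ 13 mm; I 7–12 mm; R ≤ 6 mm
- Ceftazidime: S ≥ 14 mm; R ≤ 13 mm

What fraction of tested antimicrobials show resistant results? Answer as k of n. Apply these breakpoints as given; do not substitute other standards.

6 of 9

Vancomycin 18 mm: ≤ 19 mm → Resistant
Tigecycline (19 mm) ≤ 23 mm ⇒ R
Clarithromycin (22 mm) ≤ 23 mm ⇒ R
Nafcillin 18 mm: ≤ 19 mm — Resistant
Cefuroxime (12 mm) ≤ 12 mm → R
Moxifloxacin (23 mm) ≥ 23 mm → Susceptible
Ertapenem (9 mm) in 7–12 mm — intermediate
Ceftazidime (9 mm) ≤ 13 mm — Resistant
Cefepime 15 mm: ≥ 13 mm — susceptible
Resistant: 6/9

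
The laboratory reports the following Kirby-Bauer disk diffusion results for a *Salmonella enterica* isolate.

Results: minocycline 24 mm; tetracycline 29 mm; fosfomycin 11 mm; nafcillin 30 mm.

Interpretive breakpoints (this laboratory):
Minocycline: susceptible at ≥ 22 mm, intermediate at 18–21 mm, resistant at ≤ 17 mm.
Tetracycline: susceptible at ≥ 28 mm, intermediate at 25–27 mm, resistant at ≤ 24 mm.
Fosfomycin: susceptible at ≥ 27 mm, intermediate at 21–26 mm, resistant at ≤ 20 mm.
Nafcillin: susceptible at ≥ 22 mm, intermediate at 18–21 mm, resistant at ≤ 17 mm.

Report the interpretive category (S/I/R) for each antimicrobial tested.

Minocycline (24 mm) ≥ 22 mm → Susceptible
Tetracycline (29 mm) ≥ 28 mm → S
Fosfomycin (11 mm) ≤ 20 mm → R
Nafcillin (30 mm) ≥ 22 mm ⇒ Susceptible

S, S, R, S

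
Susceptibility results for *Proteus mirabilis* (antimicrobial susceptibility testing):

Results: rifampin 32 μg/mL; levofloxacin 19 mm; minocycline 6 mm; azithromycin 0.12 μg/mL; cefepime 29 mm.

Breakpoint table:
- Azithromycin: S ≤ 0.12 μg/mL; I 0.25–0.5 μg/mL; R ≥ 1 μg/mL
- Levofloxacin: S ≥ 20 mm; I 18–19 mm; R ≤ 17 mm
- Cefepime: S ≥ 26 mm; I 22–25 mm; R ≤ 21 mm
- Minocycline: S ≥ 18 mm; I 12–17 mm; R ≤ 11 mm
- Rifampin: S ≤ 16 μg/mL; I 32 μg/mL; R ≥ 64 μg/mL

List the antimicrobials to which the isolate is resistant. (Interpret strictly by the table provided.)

minocycline

Rifampin (32 μg/mL) = 32 μg/mL ⇒ intermediate
Levofloxacin: 19 mm is in 18–19 mm ⇒ intermediate
Minocycline (6 mm) ≤ 11 mm ⇒ resistant
Azithromycin: 0.12 μg/mL is ≤ 0.12 μg/mL — S
Cefepime (29 mm) ≥ 26 mm — Susceptible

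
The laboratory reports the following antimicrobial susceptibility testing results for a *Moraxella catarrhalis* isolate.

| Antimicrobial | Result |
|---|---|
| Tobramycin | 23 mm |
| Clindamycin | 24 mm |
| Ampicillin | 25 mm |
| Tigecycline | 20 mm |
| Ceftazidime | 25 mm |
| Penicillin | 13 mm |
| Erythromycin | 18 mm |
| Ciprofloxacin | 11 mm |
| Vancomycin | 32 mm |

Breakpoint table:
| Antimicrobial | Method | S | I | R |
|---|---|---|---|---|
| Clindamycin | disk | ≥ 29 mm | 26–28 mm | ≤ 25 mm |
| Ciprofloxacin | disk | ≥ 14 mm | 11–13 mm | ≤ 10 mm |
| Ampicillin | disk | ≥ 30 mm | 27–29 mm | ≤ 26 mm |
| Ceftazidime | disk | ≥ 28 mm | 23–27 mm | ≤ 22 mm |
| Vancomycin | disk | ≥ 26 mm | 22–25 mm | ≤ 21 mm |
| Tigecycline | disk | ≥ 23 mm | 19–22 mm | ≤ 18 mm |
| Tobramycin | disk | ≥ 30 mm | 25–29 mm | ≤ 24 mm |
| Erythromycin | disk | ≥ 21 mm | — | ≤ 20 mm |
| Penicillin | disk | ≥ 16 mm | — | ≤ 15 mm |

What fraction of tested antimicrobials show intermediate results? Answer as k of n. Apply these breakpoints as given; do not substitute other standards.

Tobramycin 23 mm: ≤ 24 mm ⇒ resistant
Clindamycin: 24 mm is ≤ 25 mm → resistant
Ampicillin 25 mm: ≤ 26 mm → R
Tigecycline: 20 mm is in 19–22 mm — intermediate
Ceftazidime: 25 mm is in 23–27 mm — Intermediate
Penicillin 13 mm: ≤ 15 mm ⇒ Resistant
Erythromycin 18 mm: ≤ 20 mm → resistant
Ciprofloxacin 11 mm: in 11–13 mm ⇒ Intermediate
Vancomycin: 32 mm is ≥ 26 mm — S
Intermediate: 3/9

3 of 9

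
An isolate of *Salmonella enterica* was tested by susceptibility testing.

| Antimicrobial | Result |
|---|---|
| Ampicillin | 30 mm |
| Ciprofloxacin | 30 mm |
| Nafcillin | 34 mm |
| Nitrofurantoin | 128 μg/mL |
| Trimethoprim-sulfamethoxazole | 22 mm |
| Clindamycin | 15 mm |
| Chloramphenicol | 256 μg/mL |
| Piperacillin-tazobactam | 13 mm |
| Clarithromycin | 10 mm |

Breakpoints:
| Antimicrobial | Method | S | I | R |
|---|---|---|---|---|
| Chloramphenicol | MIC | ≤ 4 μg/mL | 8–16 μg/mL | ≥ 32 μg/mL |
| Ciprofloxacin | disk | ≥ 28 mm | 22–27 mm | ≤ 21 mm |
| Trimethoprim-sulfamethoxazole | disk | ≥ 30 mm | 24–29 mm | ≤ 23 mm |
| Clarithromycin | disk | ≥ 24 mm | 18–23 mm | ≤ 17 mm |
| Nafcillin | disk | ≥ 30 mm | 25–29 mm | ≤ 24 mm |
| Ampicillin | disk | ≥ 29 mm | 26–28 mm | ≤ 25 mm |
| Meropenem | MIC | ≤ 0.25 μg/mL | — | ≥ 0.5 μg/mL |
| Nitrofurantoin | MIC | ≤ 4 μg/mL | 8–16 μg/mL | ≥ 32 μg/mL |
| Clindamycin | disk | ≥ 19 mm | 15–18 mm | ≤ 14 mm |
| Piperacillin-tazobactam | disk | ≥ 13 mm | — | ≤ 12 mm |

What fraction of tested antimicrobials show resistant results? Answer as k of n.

Ampicillin 30 mm: ≥ 29 mm ⇒ susceptible
Ciprofloxacin 30 mm: ≥ 28 mm — S
Nafcillin 34 mm: ≥ 30 mm ⇒ S
Nitrofurantoin (128 μg/mL) ≥ 32 μg/mL → resistant
Trimethoprim-sulfamethoxazole: 22 mm is ≤ 23 mm → resistant
Clindamycin: 15 mm is in 15–18 mm ⇒ I
Chloramphenicol: 256 μg/mL is ≥ 32 μg/mL → R
Piperacillin-tazobactam 13 mm: ≥ 13 mm ⇒ Susceptible
Clarithromycin (10 mm) ≤ 17 mm — R
Resistant: 4/9

4 of 9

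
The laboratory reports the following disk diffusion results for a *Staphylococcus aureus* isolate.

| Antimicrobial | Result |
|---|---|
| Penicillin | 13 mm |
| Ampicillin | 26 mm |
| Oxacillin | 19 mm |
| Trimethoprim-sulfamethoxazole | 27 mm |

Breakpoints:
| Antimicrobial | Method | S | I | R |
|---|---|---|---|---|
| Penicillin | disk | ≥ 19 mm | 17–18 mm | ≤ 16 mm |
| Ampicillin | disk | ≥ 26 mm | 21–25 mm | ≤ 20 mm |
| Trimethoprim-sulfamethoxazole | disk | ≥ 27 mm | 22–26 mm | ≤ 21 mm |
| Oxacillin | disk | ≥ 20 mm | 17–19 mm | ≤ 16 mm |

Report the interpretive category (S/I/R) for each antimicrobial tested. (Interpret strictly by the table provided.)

R, S, I, S

Penicillin 13 mm: ≤ 16 mm — Resistant
Ampicillin 26 mm: ≥ 26 mm — S
Oxacillin: 19 mm is in 17–19 mm ⇒ I
Trimethoprim-sulfamethoxazole: 27 mm is ≥ 27 mm → Susceptible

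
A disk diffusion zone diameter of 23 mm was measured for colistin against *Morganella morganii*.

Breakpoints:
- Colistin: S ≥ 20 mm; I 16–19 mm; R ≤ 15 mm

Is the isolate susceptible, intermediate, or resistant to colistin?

Colistin: 23 mm is ≥ 20 mm → susceptible

Susceptible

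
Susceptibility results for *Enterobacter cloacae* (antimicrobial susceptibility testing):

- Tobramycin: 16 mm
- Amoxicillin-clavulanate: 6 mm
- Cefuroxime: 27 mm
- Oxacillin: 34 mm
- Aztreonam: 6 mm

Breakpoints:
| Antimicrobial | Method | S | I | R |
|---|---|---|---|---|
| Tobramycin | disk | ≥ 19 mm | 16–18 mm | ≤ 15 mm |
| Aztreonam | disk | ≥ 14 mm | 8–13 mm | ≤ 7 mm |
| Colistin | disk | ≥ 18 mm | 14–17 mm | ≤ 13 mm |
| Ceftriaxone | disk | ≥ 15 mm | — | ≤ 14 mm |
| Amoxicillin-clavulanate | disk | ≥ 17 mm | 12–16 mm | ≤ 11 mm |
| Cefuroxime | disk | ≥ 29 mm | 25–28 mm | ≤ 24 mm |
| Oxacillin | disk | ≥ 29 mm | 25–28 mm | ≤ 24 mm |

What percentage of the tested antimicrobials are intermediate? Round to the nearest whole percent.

40%

Tobramycin (16 mm) in 16–18 mm ⇒ Intermediate
Amoxicillin-clavulanate 6 mm: ≤ 11 mm ⇒ resistant
Cefuroxime 27 mm: in 25–28 mm → intermediate
Oxacillin: 34 mm is ≥ 29 mm → Susceptible
Aztreonam: 6 mm is ≤ 7 mm — resistant
Intermediate: 2/5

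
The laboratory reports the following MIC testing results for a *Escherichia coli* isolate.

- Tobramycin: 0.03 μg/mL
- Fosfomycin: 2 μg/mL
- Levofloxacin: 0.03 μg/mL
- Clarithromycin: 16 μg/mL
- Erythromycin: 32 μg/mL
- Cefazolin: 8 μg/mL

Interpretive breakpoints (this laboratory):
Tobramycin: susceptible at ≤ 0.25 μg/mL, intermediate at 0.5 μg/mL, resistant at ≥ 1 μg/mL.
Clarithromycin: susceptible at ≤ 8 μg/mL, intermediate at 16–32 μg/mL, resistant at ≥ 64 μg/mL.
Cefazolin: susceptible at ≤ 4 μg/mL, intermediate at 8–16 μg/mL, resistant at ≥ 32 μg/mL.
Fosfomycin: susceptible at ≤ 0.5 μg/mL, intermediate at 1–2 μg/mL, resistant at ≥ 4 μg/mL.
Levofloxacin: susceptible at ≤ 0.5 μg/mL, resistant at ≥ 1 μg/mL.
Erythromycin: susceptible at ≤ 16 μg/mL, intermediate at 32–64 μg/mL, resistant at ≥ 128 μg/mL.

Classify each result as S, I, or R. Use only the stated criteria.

Tobramycin (0.03 μg/mL) ≤ 0.25 μg/mL — susceptible
Fosfomycin: 2 μg/mL is in 1–2 μg/mL — Intermediate
Levofloxacin 0.03 μg/mL: ≤ 0.5 μg/mL ⇒ Susceptible
Clarithromycin: 16 μg/mL is in 16–32 μg/mL ⇒ intermediate
Erythromycin 32 μg/mL: in 32–64 μg/mL ⇒ I
Cefazolin (8 μg/mL) in 8–16 μg/mL — intermediate

S, I, S, I, I, I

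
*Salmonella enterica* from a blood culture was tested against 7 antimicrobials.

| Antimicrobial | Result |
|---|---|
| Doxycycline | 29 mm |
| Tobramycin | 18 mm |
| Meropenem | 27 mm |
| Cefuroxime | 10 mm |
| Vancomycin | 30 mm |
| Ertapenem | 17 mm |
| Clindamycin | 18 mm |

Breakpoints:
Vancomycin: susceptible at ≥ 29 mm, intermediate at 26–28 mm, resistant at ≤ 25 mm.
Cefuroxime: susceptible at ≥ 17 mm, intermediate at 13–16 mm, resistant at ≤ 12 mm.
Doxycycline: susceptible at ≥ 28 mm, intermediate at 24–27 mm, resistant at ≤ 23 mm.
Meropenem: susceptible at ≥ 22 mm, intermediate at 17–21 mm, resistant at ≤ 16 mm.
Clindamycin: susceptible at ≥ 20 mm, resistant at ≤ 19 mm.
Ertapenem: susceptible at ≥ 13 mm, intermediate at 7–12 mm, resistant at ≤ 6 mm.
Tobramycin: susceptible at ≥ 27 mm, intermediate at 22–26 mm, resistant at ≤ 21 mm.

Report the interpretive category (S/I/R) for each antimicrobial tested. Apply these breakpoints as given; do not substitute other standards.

S, R, S, R, S, S, R

Doxycycline: 29 mm is ≥ 28 mm — susceptible
Tobramycin (18 mm) ≤ 21 mm — resistant
Meropenem (27 mm) ≥ 22 mm ⇒ Susceptible
Cefuroxime (10 mm) ≤ 12 mm → resistant
Vancomycin 30 mm: ≥ 29 mm ⇒ susceptible
Ertapenem: 17 mm is ≥ 13 mm → S
Clindamycin: 18 mm is ≤ 19 mm → Resistant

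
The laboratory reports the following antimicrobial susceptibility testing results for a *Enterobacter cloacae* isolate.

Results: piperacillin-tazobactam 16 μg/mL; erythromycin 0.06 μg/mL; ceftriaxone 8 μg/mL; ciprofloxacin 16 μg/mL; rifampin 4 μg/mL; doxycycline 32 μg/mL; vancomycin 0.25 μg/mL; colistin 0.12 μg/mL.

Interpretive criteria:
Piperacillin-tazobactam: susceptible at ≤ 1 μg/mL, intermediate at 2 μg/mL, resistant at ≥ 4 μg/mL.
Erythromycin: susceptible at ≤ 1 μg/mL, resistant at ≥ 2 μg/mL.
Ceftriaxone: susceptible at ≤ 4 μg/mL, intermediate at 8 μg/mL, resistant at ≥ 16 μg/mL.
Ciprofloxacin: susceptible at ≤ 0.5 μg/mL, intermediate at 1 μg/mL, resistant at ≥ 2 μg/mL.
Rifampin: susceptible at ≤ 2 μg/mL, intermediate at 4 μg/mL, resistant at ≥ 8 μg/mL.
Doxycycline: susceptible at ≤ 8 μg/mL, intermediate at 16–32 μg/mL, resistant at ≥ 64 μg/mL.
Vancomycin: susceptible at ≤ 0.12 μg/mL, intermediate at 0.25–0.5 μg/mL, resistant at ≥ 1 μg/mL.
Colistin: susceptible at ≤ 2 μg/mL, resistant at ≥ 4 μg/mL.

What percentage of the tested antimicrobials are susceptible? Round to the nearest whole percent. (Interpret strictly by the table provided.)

Piperacillin-tazobactam 16 μg/mL: ≥ 4 μg/mL ⇒ Resistant
Erythromycin 0.06 μg/mL: ≤ 1 μg/mL → Susceptible
Ceftriaxone (8 μg/mL) = 8 μg/mL — intermediate
Ciprofloxacin (16 μg/mL) ≥ 2 μg/mL ⇒ R
Rifampin 4 μg/mL: = 4 μg/mL — I
Doxycycline 32 μg/mL: in 16–32 μg/mL — I
Vancomycin 0.25 μg/mL: in 0.25–0.5 μg/mL — intermediate
Colistin (0.12 μg/mL) ≤ 2 μg/mL ⇒ Susceptible
Susceptible: 2/8

25%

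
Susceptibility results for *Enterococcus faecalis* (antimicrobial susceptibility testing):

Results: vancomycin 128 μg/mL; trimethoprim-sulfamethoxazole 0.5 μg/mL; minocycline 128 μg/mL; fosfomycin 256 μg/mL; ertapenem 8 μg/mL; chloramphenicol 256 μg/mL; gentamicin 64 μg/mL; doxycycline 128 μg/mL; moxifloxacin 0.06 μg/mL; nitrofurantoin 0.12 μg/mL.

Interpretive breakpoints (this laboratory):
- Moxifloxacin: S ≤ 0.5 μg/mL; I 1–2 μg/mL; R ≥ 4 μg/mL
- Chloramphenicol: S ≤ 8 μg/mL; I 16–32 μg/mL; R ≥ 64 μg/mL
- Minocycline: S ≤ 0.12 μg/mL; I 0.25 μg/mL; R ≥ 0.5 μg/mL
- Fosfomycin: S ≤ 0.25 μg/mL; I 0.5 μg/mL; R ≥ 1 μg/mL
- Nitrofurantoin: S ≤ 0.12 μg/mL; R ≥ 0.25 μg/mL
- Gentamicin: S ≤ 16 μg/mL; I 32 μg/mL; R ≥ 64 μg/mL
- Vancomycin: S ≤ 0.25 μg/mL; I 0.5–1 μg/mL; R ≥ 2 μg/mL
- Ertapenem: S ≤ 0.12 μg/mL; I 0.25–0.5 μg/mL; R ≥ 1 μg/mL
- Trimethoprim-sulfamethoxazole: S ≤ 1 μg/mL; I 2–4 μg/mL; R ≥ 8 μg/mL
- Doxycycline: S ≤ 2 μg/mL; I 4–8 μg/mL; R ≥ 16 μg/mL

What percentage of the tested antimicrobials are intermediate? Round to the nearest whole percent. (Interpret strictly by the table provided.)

0%

Vancomycin (128 μg/mL) ≥ 2 μg/mL ⇒ R
Trimethoprim-sulfamethoxazole (0.5 μg/mL) ≤ 1 μg/mL — S
Minocycline 128 μg/mL: ≥ 0.5 μg/mL → resistant
Fosfomycin: 256 μg/mL is ≥ 1 μg/mL → R
Ertapenem: 8 μg/mL is ≥ 1 μg/mL ⇒ R
Chloramphenicol (256 μg/mL) ≥ 64 μg/mL — R
Gentamicin (64 μg/mL) ≥ 64 μg/mL ⇒ resistant
Doxycycline 128 μg/mL: ≥ 16 μg/mL → R
Moxifloxacin (0.06 μg/mL) ≤ 0.5 μg/mL → S
Nitrofurantoin 0.12 μg/mL: ≤ 0.12 μg/mL → S
Intermediate: 0/10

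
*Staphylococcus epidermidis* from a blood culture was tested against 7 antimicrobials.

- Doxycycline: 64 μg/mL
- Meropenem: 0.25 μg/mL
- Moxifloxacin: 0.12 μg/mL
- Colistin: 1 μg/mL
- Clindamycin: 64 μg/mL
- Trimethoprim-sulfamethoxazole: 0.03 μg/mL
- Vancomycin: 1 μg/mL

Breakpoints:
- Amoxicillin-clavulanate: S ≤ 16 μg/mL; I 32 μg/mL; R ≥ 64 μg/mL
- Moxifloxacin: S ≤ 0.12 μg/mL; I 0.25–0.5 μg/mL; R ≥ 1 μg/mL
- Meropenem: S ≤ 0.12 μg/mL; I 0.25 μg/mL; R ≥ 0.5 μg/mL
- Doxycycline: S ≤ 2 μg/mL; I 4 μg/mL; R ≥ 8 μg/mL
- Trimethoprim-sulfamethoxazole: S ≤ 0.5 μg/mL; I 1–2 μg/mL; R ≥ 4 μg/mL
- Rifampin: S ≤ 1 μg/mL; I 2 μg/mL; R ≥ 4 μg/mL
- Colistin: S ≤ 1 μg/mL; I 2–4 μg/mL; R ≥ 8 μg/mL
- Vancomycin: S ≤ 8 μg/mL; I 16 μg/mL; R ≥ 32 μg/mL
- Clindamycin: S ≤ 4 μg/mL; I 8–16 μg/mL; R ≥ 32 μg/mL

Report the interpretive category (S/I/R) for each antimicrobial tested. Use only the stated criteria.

R, I, S, S, R, S, S

Doxycycline (64 μg/mL) ≥ 8 μg/mL → resistant
Meropenem 0.25 μg/mL: = 0.25 μg/mL — I
Moxifloxacin: 0.12 μg/mL is ≤ 0.12 μg/mL ⇒ susceptible
Colistin: 1 μg/mL is ≤ 1 μg/mL ⇒ Susceptible
Clindamycin (64 μg/mL) ≥ 32 μg/mL — resistant
Trimethoprim-sulfamethoxazole 0.03 μg/mL: ≤ 0.5 μg/mL — Susceptible
Vancomycin: 1 μg/mL is ≤ 8 μg/mL ⇒ susceptible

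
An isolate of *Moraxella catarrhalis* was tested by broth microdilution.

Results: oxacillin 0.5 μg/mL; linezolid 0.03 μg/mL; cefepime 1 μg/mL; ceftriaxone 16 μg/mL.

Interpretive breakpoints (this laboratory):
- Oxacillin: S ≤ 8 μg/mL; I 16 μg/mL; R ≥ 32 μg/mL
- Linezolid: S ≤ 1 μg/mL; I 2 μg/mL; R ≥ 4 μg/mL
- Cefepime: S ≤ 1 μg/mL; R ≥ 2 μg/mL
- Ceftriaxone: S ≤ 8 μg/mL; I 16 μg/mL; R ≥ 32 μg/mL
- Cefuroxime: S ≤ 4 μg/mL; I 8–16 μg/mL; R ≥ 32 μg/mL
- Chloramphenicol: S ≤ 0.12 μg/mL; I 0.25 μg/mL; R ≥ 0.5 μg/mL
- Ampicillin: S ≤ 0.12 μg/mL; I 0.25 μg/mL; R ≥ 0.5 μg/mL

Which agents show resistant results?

Oxacillin: 0.5 μg/mL is ≤ 8 μg/mL — susceptible
Linezolid 0.03 μg/mL: ≤ 1 μg/mL — S
Cefepime (1 μg/mL) ≤ 1 μg/mL → Susceptible
Ceftriaxone 16 μg/mL: = 16 μg/mL — intermediate

none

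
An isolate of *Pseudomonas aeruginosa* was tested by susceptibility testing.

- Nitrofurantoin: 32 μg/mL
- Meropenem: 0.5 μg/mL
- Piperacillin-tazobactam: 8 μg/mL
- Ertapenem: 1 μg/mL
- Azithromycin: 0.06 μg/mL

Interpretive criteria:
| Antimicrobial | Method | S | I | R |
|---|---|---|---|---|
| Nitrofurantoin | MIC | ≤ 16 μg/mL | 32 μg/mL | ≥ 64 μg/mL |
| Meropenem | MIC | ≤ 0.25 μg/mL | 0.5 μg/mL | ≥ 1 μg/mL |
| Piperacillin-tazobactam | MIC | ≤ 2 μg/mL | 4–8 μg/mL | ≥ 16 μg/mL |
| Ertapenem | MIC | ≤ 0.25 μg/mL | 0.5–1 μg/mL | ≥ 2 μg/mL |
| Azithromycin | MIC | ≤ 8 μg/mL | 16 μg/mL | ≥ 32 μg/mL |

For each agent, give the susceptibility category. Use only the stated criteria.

I, I, I, I, S

Nitrofurantoin: 32 μg/mL is = 32 μg/mL → I
Meropenem (0.5 μg/mL) = 0.5 μg/mL → Intermediate
Piperacillin-tazobactam (8 μg/mL) in 4–8 μg/mL ⇒ intermediate
Ertapenem: 1 μg/mL is in 0.5–1 μg/mL → intermediate
Azithromycin 0.06 μg/mL: ≤ 8 μg/mL — Susceptible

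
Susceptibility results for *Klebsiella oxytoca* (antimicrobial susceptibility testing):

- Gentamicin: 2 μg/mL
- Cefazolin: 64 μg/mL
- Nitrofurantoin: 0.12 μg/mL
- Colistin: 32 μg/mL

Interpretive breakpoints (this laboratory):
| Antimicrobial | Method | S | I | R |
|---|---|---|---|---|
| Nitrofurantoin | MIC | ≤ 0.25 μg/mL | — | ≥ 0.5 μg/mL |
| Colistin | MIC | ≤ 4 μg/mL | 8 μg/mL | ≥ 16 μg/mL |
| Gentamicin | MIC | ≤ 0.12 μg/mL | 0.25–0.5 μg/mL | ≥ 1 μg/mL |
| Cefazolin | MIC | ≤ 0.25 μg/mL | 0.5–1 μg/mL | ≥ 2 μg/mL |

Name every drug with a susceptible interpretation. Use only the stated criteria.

Gentamicin (2 μg/mL) ≥ 1 μg/mL ⇒ R
Cefazolin: 64 μg/mL is ≥ 2 μg/mL ⇒ resistant
Nitrofurantoin: 0.12 μg/mL is ≤ 0.25 μg/mL — S
Colistin 32 μg/mL: ≥ 16 μg/mL — resistant

nitrofurantoin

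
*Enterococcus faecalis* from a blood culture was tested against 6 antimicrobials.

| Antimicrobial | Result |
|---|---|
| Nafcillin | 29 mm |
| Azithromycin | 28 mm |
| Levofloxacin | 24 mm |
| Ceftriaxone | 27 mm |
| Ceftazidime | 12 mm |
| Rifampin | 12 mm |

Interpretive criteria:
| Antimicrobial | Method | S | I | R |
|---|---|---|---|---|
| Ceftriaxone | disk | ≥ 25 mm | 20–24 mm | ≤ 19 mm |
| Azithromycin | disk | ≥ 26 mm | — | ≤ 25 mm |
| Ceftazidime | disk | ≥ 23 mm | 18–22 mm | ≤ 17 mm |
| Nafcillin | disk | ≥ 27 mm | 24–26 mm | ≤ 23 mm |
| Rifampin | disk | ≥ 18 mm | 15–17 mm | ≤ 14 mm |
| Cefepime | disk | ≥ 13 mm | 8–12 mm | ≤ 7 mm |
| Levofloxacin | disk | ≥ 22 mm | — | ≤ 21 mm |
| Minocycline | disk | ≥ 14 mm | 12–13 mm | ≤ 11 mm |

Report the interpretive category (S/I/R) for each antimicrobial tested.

S, S, S, S, R, R

Nafcillin 29 mm: ≥ 27 mm → susceptible
Azithromycin 28 mm: ≥ 26 mm ⇒ susceptible
Levofloxacin: 24 mm is ≥ 22 mm ⇒ Susceptible
Ceftriaxone (27 mm) ≥ 25 mm ⇒ susceptible
Ceftazidime (12 mm) ≤ 17 mm → R
Rifampin (12 mm) ≤ 14 mm → R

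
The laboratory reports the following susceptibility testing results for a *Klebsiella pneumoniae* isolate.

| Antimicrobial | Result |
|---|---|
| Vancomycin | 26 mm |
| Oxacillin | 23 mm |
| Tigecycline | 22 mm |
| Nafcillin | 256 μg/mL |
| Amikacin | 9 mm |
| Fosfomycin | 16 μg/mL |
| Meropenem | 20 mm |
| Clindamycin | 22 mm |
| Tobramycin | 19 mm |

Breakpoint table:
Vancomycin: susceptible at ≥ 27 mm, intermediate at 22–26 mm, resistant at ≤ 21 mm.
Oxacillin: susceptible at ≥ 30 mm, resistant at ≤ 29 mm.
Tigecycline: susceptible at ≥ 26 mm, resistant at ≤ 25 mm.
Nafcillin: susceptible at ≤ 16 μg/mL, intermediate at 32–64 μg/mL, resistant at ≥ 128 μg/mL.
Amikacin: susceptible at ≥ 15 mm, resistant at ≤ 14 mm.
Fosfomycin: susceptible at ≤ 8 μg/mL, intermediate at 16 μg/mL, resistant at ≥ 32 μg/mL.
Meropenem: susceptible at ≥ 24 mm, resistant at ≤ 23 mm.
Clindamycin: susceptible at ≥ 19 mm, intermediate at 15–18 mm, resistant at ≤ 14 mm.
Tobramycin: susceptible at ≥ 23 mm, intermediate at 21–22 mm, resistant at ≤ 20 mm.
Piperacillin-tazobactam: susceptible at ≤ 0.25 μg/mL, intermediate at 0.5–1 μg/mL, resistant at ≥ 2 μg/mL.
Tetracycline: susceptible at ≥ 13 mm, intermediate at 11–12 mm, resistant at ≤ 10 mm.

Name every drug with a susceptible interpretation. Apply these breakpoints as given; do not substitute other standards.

Vancomycin 26 mm: in 22–26 mm — Intermediate
Oxacillin (23 mm) ≤ 29 mm — R
Tigecycline: 22 mm is ≤ 25 mm — R
Nafcillin (256 μg/mL) ≥ 128 μg/mL ⇒ resistant
Amikacin 9 mm: ≤ 14 mm ⇒ Resistant
Fosfomycin 16 μg/mL: = 16 μg/mL ⇒ Intermediate
Meropenem: 20 mm is ≤ 23 mm — R
Clindamycin (22 mm) ≥ 19 mm → susceptible
Tobramycin 19 mm: ≤ 20 mm ⇒ Resistant

clindamycin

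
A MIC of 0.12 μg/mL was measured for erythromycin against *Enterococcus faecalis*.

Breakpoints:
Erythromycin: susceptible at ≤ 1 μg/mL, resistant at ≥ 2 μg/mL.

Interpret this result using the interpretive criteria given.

Erythromycin 0.12 μg/mL: ≤ 1 μg/mL — susceptible

Susceptible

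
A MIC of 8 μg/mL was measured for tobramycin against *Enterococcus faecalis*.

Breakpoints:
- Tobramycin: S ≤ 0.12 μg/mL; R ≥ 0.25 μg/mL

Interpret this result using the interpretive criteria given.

R

Tobramycin (8 μg/mL) ≥ 0.25 μg/mL → R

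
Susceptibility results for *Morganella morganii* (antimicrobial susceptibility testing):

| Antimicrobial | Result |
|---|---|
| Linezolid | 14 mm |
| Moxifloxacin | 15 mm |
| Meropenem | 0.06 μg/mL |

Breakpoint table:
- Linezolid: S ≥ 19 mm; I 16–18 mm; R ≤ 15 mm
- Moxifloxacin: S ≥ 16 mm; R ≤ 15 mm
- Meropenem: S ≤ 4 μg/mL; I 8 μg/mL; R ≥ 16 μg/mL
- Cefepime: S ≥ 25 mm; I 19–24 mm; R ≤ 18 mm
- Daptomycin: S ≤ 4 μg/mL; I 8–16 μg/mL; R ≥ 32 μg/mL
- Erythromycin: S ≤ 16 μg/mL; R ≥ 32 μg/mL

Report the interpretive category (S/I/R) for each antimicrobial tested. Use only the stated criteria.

Linezolid 14 mm: ≤ 15 mm ⇒ Resistant
Moxifloxacin (15 mm) ≤ 15 mm ⇒ resistant
Meropenem: 0.06 μg/mL is ≤ 4 μg/mL — Susceptible

R, R, S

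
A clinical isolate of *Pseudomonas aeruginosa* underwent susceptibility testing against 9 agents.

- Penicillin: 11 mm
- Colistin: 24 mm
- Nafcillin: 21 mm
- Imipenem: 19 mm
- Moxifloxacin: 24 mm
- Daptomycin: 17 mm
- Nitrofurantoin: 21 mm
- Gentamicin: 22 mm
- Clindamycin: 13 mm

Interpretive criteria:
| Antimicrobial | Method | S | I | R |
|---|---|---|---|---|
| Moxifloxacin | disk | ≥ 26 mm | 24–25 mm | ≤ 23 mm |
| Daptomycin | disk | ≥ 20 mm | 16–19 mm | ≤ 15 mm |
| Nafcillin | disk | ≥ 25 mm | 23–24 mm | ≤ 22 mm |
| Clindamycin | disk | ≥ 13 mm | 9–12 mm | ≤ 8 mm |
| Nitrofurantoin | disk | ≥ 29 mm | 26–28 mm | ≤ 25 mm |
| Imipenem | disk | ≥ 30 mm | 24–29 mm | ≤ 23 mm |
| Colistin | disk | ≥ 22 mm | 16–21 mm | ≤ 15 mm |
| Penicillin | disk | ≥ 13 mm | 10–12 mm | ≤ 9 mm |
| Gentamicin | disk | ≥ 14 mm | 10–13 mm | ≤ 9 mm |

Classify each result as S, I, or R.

I, S, R, R, I, I, R, S, S

Penicillin (11 mm) in 10–12 mm — Intermediate
Colistin 24 mm: ≥ 22 mm → susceptible
Nafcillin 21 mm: ≤ 22 mm — Resistant
Imipenem (19 mm) ≤ 23 mm → R
Moxifloxacin 24 mm: in 24–25 mm → I
Daptomycin: 17 mm is in 16–19 mm ⇒ Intermediate
Nitrofurantoin: 21 mm is ≤ 25 mm ⇒ resistant
Gentamicin 22 mm: ≥ 14 mm — S
Clindamycin 13 mm: ≥ 13 mm — Susceptible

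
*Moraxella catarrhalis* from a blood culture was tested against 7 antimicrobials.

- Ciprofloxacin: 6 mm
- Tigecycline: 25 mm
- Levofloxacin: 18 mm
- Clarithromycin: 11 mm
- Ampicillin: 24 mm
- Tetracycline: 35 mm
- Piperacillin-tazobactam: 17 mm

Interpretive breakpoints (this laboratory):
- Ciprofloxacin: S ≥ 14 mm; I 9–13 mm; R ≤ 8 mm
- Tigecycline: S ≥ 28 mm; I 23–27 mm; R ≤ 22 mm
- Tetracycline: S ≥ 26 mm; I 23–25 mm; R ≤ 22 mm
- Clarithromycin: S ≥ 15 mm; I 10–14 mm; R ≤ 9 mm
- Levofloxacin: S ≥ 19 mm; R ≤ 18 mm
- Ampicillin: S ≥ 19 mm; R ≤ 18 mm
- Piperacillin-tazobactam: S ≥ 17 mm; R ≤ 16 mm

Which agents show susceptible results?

ampicillin, tetracycline, piperacillin-tazobactam

Ciprofloxacin: 6 mm is ≤ 8 mm ⇒ resistant
Tigecycline (25 mm) in 23–27 mm ⇒ I
Levofloxacin 18 mm: ≤ 18 mm → Resistant
Clarithromycin 11 mm: in 10–14 mm → I
Ampicillin (24 mm) ≥ 19 mm — susceptible
Tetracycline (35 mm) ≥ 26 mm — S
Piperacillin-tazobactam (17 mm) ≥ 17 mm — Susceptible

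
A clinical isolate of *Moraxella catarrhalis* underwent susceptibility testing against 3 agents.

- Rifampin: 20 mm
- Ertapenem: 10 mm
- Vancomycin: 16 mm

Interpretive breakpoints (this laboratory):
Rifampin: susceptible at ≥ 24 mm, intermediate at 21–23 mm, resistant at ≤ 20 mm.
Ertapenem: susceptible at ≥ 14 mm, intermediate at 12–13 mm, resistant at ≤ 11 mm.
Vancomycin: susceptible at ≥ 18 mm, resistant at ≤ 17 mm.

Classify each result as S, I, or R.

R, R, R

Rifampin 20 mm: ≤ 20 mm → R
Ertapenem 10 mm: ≤ 11 mm ⇒ R
Vancomycin 16 mm: ≤ 17 mm ⇒ Resistant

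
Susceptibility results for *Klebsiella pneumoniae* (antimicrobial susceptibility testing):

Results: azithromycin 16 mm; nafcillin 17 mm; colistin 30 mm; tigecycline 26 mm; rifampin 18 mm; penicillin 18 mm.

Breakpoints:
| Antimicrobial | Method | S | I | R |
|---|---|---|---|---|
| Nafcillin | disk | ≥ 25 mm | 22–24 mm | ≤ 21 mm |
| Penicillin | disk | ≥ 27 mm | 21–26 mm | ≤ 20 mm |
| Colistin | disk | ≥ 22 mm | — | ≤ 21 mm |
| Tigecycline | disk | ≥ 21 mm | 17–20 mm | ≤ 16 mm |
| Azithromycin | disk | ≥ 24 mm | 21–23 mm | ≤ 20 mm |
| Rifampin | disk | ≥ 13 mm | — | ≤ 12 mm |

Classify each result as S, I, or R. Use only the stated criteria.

Azithromycin (16 mm) ≤ 20 mm ⇒ resistant
Nafcillin 17 mm: ≤ 21 mm ⇒ Resistant
Colistin: 30 mm is ≥ 22 mm → susceptible
Tigecycline: 26 mm is ≥ 21 mm ⇒ Susceptible
Rifampin: 18 mm is ≥ 13 mm ⇒ susceptible
Penicillin 18 mm: ≤ 20 mm → Resistant

R, R, S, S, S, R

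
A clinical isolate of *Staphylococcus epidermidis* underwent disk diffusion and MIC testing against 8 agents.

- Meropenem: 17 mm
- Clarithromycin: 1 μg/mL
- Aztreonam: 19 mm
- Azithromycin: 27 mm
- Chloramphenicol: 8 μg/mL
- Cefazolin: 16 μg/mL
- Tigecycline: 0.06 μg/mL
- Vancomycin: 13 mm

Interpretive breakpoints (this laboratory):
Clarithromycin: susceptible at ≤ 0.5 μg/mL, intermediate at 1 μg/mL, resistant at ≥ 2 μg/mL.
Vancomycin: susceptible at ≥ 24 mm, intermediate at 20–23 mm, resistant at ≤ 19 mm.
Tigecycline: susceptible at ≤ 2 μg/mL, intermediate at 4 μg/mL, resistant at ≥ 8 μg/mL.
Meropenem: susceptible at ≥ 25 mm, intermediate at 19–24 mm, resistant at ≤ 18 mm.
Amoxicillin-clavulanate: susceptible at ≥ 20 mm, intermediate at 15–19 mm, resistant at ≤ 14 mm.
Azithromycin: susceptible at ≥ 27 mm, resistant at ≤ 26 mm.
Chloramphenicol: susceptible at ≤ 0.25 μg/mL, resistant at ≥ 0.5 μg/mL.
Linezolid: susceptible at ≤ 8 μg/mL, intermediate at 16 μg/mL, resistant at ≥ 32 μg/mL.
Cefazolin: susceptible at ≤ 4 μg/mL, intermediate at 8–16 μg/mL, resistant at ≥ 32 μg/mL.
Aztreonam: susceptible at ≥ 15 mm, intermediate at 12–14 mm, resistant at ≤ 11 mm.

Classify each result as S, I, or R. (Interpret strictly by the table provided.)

Meropenem 17 mm: ≤ 18 mm → Resistant
Clarithromycin (1 μg/mL) = 1 μg/mL ⇒ intermediate
Aztreonam 19 mm: ≥ 15 mm → S
Azithromycin (27 mm) ≥ 27 mm ⇒ S
Chloramphenicol (8 μg/mL) ≥ 0.5 μg/mL ⇒ Resistant
Cefazolin 16 μg/mL: in 8–16 μg/mL ⇒ Intermediate
Tigecycline: 0.06 μg/mL is ≤ 2 μg/mL → Susceptible
Vancomycin (13 mm) ≤ 19 mm ⇒ resistant

R, I, S, S, R, I, S, R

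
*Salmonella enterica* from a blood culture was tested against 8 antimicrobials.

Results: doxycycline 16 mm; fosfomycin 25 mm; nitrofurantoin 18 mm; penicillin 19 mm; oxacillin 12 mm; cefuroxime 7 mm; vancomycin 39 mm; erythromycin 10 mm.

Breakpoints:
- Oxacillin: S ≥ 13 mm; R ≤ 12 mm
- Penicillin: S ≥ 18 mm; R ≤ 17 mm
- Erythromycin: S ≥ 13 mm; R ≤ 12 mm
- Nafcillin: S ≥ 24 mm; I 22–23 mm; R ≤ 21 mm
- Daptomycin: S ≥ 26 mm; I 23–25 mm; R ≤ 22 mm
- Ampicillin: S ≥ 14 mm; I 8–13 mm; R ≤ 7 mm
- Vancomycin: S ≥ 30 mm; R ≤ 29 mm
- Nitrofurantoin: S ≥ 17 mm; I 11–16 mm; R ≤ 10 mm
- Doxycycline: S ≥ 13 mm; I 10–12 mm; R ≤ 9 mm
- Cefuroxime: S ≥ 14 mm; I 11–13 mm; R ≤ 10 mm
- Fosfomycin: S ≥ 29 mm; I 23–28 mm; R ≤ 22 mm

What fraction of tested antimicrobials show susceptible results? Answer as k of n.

4 of 8

Doxycycline 16 mm: ≥ 13 mm ⇒ S
Fosfomycin (25 mm) in 23–28 mm — I
Nitrofurantoin 18 mm: ≥ 17 mm — susceptible
Penicillin: 19 mm is ≥ 18 mm ⇒ S
Oxacillin 12 mm: ≤ 12 mm — Resistant
Cefuroxime (7 mm) ≤ 10 mm → R
Vancomycin 39 mm: ≥ 30 mm — susceptible
Erythromycin 10 mm: ≤ 12 mm ⇒ resistant
Susceptible: 4/8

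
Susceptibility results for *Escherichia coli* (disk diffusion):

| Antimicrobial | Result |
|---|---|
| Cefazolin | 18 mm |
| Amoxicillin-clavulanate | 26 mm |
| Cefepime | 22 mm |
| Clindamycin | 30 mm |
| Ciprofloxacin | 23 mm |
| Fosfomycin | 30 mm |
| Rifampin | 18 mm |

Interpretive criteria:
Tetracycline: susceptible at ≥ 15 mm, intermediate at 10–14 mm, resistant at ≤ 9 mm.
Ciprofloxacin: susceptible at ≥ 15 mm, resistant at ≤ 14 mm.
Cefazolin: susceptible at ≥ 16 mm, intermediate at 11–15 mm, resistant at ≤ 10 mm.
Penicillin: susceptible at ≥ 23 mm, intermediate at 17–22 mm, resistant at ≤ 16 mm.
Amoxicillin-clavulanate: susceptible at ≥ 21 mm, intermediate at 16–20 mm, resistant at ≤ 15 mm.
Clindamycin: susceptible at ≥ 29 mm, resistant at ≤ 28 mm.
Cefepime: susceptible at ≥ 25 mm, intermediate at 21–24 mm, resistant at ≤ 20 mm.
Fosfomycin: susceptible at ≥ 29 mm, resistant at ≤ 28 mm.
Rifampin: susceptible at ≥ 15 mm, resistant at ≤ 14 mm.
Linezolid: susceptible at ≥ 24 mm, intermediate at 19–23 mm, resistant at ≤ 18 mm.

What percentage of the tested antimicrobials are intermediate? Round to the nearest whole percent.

14%

Cefazolin (18 mm) ≥ 16 mm ⇒ Susceptible
Amoxicillin-clavulanate (26 mm) ≥ 21 mm ⇒ S
Cefepime: 22 mm is in 21–24 mm ⇒ I
Clindamycin 30 mm: ≥ 29 mm — S
Ciprofloxacin: 23 mm is ≥ 15 mm → Susceptible
Fosfomycin 30 mm: ≥ 29 mm ⇒ Susceptible
Rifampin 18 mm: ≥ 15 mm → susceptible
Intermediate: 1/7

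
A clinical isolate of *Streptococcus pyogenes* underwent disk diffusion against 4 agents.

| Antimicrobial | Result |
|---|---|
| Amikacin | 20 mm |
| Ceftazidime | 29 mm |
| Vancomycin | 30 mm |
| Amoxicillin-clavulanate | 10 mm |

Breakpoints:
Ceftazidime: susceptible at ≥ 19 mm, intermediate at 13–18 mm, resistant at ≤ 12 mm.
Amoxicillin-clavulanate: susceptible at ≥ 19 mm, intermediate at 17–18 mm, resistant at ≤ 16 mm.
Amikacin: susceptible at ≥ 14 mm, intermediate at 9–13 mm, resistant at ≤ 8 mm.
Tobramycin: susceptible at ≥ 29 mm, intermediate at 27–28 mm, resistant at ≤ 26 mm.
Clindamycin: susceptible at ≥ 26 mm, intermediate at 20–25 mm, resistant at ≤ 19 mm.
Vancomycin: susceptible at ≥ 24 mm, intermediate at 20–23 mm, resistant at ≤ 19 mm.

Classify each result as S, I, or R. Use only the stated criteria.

Amikacin (20 mm) ≥ 14 mm ⇒ Susceptible
Ceftazidime 29 mm: ≥ 19 mm → S
Vancomycin 30 mm: ≥ 24 mm ⇒ Susceptible
Amoxicillin-clavulanate (10 mm) ≤ 16 mm — resistant

S, S, S, R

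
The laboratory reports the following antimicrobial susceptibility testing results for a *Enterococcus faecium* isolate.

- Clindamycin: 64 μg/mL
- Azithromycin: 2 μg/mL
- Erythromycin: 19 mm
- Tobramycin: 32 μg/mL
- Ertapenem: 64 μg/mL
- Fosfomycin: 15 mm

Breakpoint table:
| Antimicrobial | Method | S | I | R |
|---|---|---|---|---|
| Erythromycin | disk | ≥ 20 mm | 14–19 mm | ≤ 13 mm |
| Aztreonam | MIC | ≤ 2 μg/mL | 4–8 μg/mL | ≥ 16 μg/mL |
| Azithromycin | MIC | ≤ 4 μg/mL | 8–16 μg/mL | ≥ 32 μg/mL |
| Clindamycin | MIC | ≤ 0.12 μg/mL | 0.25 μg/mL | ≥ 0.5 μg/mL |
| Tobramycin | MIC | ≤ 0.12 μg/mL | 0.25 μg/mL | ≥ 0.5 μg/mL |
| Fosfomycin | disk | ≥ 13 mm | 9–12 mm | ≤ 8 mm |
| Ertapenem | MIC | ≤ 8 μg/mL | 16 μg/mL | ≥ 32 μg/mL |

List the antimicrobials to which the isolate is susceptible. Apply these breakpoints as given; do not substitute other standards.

Clindamycin (64 μg/mL) ≥ 0.5 μg/mL — Resistant
Azithromycin 2 μg/mL: ≤ 4 μg/mL — S
Erythromycin (19 mm) in 14–19 mm — I
Tobramycin 32 μg/mL: ≥ 0.5 μg/mL — R
Ertapenem 64 μg/mL: ≥ 32 μg/mL ⇒ R
Fosfomycin: 15 mm is ≥ 13 mm ⇒ susceptible

azithromycin, fosfomycin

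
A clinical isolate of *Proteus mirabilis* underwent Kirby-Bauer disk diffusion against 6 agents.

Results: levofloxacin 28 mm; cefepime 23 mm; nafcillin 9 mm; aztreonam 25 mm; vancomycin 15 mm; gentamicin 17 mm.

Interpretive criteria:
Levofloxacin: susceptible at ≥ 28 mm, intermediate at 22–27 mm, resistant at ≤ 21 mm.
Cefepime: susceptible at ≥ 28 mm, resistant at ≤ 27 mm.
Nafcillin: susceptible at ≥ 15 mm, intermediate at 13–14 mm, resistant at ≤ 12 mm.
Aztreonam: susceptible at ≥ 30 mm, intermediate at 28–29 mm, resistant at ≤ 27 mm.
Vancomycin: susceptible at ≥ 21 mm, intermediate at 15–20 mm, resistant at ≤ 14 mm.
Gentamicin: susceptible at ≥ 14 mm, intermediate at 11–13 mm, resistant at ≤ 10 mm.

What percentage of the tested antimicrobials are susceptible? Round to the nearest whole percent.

33%

Levofloxacin 28 mm: ≥ 28 mm — susceptible
Cefepime 23 mm: ≤ 27 mm ⇒ resistant
Nafcillin 9 mm: ≤ 12 mm ⇒ resistant
Aztreonam (25 mm) ≤ 27 mm ⇒ Resistant
Vancomycin (15 mm) in 15–20 mm ⇒ I
Gentamicin (17 mm) ≥ 14 mm → S
Susceptible: 2/6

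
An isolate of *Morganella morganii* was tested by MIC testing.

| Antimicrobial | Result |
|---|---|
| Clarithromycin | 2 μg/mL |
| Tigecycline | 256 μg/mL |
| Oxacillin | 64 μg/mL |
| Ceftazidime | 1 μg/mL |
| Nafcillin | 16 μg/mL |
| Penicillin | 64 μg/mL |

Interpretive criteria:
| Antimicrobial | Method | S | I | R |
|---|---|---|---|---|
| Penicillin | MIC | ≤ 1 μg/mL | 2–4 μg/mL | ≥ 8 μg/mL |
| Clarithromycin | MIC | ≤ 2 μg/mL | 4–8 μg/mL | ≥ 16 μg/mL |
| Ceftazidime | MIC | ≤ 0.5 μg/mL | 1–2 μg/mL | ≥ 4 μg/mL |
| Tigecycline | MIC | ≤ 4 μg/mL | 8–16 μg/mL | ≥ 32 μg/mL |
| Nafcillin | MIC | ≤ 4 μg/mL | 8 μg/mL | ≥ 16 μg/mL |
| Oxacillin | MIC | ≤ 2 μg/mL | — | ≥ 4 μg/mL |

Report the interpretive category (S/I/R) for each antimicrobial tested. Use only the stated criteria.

Clarithromycin 2 μg/mL: ≤ 2 μg/mL → Susceptible
Tigecycline 256 μg/mL: ≥ 32 μg/mL → Resistant
Oxacillin 64 μg/mL: ≥ 4 μg/mL — Resistant
Ceftazidime 1 μg/mL: in 1–2 μg/mL — Intermediate
Nafcillin: 16 μg/mL is ≥ 16 μg/mL — Resistant
Penicillin: 64 μg/mL is ≥ 8 μg/mL → resistant

S, R, R, I, R, R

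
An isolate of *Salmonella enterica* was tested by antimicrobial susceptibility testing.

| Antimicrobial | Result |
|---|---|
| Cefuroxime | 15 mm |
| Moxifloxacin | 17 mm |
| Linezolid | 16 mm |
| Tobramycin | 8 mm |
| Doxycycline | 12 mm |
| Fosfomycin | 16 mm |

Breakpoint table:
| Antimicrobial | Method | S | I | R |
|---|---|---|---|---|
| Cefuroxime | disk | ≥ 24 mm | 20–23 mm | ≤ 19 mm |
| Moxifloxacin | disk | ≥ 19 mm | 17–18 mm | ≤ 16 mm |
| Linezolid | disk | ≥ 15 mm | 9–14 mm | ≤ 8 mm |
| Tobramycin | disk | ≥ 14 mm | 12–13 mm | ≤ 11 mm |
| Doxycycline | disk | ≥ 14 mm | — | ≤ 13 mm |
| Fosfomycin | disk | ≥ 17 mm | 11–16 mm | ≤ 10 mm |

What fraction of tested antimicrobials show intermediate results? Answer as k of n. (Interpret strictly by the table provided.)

Cefuroxime: 15 mm is ≤ 19 mm — R
Moxifloxacin: 17 mm is in 17–18 mm ⇒ Intermediate
Linezolid (16 mm) ≥ 15 mm ⇒ Susceptible
Tobramycin (8 mm) ≤ 11 mm — Resistant
Doxycycline 12 mm: ≤ 13 mm ⇒ R
Fosfomycin 16 mm: in 11–16 mm ⇒ Intermediate
Intermediate: 2/6

2 of 6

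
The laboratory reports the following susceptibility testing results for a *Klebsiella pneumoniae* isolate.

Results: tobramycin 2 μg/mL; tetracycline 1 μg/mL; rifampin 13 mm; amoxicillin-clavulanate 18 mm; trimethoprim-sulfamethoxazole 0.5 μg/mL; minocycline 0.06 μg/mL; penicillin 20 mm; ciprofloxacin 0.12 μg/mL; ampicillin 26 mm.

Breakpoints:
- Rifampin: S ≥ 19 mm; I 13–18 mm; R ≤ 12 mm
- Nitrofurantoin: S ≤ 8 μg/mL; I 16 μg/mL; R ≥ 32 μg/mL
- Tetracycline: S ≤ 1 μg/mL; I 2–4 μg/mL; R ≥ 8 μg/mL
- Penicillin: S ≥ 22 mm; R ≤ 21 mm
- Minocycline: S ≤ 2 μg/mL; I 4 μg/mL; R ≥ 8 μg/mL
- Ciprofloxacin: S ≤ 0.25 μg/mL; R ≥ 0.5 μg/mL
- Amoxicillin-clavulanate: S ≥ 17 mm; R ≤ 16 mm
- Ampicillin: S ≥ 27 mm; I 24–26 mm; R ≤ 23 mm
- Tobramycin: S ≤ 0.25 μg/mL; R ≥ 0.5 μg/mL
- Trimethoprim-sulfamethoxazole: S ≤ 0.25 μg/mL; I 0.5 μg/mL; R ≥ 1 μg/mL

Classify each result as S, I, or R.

Tobramycin: 2 μg/mL is ≥ 0.5 μg/mL — R
Tetracycline (1 μg/mL) ≤ 1 μg/mL → susceptible
Rifampin 13 mm: in 13–18 mm → Intermediate
Amoxicillin-clavulanate (18 mm) ≥ 17 mm — Susceptible
Trimethoprim-sulfamethoxazole: 0.5 μg/mL is = 0.5 μg/mL → I
Minocycline: 0.06 μg/mL is ≤ 2 μg/mL ⇒ Susceptible
Penicillin (20 mm) ≤ 21 mm ⇒ R
Ciprofloxacin (0.12 μg/mL) ≤ 0.25 μg/mL — Susceptible
Ampicillin: 26 mm is in 24–26 mm — Intermediate

R, S, I, S, I, S, R, S, I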